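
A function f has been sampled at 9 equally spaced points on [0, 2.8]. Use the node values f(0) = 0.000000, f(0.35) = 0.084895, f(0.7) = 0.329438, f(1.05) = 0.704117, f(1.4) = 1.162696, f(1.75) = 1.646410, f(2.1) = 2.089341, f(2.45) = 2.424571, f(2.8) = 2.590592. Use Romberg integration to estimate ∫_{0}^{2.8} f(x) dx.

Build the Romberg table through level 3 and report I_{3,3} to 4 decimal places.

I_{0,0} (trapezoid, 1 panel, h=2.8000): 3.626829
I_{1,0} (trapezoid, 2 panels, h=1.4000): 3.441189
I_{2,0} (trapezoid, 4 panels, h=0.7000): 3.413740
I_{3,0} (trapezoid, 8 panels, h=0.3500): 3.407867
I_{1,1} = 3.441189 + (3.441189 − 3.626829)/3 = 3.379309
I_{2,1} = 3.413740 + (3.413740 − 3.441189)/3 = 3.404590
I_{3,1} = 3.407867 + (3.407867 − 3.413740)/3 = 3.405909
I_{2,2} = 3.404590 + (3.404590 − 3.379309)/15 = 3.406275
I_{3,2} = 3.405909 + (3.405909 − 3.404590)/15 = 3.405997
I_{3,3} = 3.405997 + (3.405997 − 3.406275)/63 = 3.405993

3.4060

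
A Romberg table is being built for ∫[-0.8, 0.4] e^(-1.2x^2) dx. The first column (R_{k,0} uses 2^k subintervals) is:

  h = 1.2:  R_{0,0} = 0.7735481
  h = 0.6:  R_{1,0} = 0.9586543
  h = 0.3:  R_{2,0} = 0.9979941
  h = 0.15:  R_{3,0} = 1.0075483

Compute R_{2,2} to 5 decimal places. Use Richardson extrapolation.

Richardson extrapolation on the trapezoidal column (denominator 4−1=3):
R_{1,1} = (4·0.9586543 − 0.7735481) / 3 = 1.0203564
R_{2,1} = 0.9979941 + (0.9979941 − 0.9586543)/3 = 1.0111074
R_{2,2} = 1.0111074 + (1.0111074 − 1.0203564)/15 = 1.0104908

1.01049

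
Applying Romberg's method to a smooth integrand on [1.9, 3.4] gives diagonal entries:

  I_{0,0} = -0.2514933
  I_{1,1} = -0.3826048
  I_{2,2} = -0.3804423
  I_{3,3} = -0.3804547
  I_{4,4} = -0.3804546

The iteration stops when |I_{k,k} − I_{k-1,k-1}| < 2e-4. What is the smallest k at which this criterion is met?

|I_{1,1} − I_{0,0}| = 0.1311115 ≥ 2e-4
|I_{2,2} − I_{1,1}| = 0.0021625 ≥ 2e-4
|I_{3,3} − I_{2,2}| = 0.0000124 < 2e-4

k = 3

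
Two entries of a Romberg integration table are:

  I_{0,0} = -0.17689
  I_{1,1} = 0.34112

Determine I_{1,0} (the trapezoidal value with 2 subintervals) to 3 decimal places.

0.212

From I_{1,1} = (4·I_{1,0} − I_{0,0})/3, solve for I_{1,0}:
4·I_{1,0} = 3·0.34112 + (-0.17689) = 0.84647
I_{1,0} = 0.21162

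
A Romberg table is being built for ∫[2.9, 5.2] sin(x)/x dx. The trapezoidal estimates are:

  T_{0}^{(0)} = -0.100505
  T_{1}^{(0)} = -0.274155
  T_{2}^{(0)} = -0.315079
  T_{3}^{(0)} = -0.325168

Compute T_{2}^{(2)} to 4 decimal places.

Richardson extrapolation on the trapezoidal column (denominator 4−1=3):
T_{1}^{(1)} = -0.274155 + (-0.274155 − (-0.100505))/3 = -0.332038
T_{2}^{(1)} = -0.315079 + (-0.315079 − (-0.274155))/3 = -0.328720
T_{2}^{(2)} = (16·(-0.328720) − (-0.332038)) / 15 = -0.328499
(Column j=1 coincides with Simpson's rule on the same nodes.)

-0.3285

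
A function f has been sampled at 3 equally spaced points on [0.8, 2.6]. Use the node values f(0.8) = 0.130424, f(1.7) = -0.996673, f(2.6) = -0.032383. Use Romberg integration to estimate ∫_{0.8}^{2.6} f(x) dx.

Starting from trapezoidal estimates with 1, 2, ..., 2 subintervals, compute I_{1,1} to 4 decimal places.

I_{0,0} (trapezoid, 1 panel, h=1.8000): 0.088237
I_{1,0} (trapezoid, 2 panels, h=0.9000): -0.852887
I_{1,1} = -0.852887 + (-0.852887 − 0.088237)/3 = -1.166595

-1.1666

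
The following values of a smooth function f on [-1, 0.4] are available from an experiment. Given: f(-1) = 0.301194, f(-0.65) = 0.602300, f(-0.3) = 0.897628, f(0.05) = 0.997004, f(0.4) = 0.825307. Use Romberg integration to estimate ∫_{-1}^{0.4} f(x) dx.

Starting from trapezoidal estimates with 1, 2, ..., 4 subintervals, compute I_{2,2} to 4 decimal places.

I_{0,0} (trapezoid, 1 panel, h=1.4000): 0.788551
I_{1,0} (trapezoid, 2 panels, h=0.7000): 1.022615
I_{2,0} (trapezoid, 4 panels, h=0.3500): 1.071064
I_{1,1} = 1.022615 + (1.022615 − 0.788551)/3 = 1.100636
I_{2,1} = 1.071064 + (1.071064 − 1.022615)/3 = 1.087214
I_{2,2} = 1.087214 + (1.087214 − 1.100636)/15 = 1.086319

1.0863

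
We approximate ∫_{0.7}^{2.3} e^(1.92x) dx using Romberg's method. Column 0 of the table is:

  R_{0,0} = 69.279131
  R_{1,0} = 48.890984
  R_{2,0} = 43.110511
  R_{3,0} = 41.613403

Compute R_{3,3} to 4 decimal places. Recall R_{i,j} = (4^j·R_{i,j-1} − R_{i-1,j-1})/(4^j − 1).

41.1095

Richardson extrapolation on the trapezoidal column (denominator 4−1=3):
R_{1,1} = (4·48.890984 − 69.279131) / 3 = 42.094935
R_{2,1} = 43.110511 + (43.110511 − 48.890984)/3 = 41.183687
R_{3,1} = (4·41.613403 − 43.110511) / 3 = 41.114367
R_{2,2} = 41.183687 + (41.183687 − 42.094935)/15 = 41.122937
R_{3,2} = 41.114367 + (41.114367 − 41.183687)/15 = 41.109746
R_{3,3} = (64·41.109746 − 41.122937) / 63 = 41.109537
(Column j=1 coincides with Simpson's rule on the same nodes.)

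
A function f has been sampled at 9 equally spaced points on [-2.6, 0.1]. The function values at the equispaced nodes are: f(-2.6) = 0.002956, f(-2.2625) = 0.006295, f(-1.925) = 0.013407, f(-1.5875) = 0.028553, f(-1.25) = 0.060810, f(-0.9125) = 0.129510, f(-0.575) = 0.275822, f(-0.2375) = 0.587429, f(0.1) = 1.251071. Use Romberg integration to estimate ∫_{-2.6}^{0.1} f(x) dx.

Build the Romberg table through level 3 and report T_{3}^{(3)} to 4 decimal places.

0.5573

T_{0}^{(0)} (trapezoid, 1 panel, h=2.7000): 1.692936
T_{1}^{(0)} (trapezoid, 2 panels, h=1.3500): 0.928562
T_{2}^{(0)} (trapezoid, 4 panels, h=0.6750): 0.659510
T_{3}^{(0)} (trapezoid, 8 panels, h=0.3375): 0.583483
T_{1}^{(1)} = 0.928562 + (0.928562 − 1.692936)/3 = 0.673771
T_{2}^{(1)} = 0.659510 + (0.659510 − 0.928562)/3 = 0.569826
T_{3}^{(1)} = 0.583483 + (0.583483 − 0.659510)/3 = 0.558141
T_{2}^{(2)} = 0.569826 + (0.569826 − 0.673771)/15 = 0.562896
T_{3}^{(2)} = 0.558141 + (0.558141 − 0.569826)/15 = 0.557362
T_{3}^{(3)} = 0.557362 + (0.557362 − 0.562896)/63 = 0.557274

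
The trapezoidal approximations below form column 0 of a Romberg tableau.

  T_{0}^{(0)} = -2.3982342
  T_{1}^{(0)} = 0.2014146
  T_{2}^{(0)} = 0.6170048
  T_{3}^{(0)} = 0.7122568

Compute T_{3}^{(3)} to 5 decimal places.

0.74337

Richardson extrapolation on the trapezoidal column (denominator 4−1=3):
T_{1}^{(1)} = 0.2014146 + (0.2014146 − (-2.3982342))/3 = 1.0679642
T_{2}^{(1)} = 0.6170048 + (0.6170048 − 0.2014146)/3 = 0.7555349
T_{3}^{(1)} = 0.7122568 + (0.7122568 − 0.6170048)/3 = 0.7440075
T_{2}^{(2)} = 0.7555349 + (0.7555349 − 1.0679642)/15 = 0.7347063
T_{3}^{(2)} = (16·0.7440075 − 0.7555349) / 15 = 0.7432390
T_{3}^{(3)} = 0.7432390 + (0.7432390 − 0.7347063)/63 = 0.7433744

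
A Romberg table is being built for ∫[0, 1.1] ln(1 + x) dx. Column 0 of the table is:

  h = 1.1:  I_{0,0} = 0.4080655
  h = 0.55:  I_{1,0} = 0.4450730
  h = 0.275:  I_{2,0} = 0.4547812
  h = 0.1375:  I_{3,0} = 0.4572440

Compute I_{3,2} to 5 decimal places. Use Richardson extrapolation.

Richardson extrapolation on the trapezoidal column (denominator 4−1=3):
I_{2,1} = (4·0.4547812 − 0.4450730) / 3 = 0.4580173
I_{3,1} = 0.4572440 + (0.4572440 − 0.4547812)/3 = 0.4580649
I_{3,2} = (16·0.4580649 − 0.4580173) / 15 = 0.4580681

0.45807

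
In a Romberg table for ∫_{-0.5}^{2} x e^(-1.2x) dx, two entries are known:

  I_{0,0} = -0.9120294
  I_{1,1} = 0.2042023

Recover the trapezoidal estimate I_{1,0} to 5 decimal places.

-0.07486

From I_{1,1} = (4·I_{1,0} − I_{0,0})/3, solve for I_{1,0}:
4·I_{1,0} = 3·0.2042023 + (-0.9120294) = -0.2994225
I_{1,0} = -0.0748556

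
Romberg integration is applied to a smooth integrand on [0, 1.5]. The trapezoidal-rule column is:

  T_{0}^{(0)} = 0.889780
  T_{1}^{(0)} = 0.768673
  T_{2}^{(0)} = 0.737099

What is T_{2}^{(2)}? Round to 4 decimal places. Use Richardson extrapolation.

0.7265

Richardson extrapolation on the trapezoidal column (denominator 4−1=3):
T_{1}^{(1)} = (4·0.768673 − 0.889780) / 3 = 0.728304
T_{2}^{(1)} = 0.737099 + (0.737099 − 0.768673)/3 = 0.726574
T_{2}^{(2)} = (16·0.726574 − 0.728304) / 15 = 0.726459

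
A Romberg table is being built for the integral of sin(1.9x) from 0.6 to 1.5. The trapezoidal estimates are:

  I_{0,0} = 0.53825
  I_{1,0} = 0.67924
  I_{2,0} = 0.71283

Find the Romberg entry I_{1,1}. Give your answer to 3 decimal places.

I_{1,1} = (4·0.67924 − 0.53825) / 3 = 0.72624

0.726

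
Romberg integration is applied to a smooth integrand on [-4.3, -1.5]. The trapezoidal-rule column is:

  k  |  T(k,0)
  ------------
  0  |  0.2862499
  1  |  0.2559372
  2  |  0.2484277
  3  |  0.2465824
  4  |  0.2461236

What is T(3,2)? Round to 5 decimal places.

0.24597

Richardson extrapolation on the trapezoidal column (denominator 4−1=3):
T(2,1) = 0.2484277 + (0.2484277 − 0.2559372)/3 = 0.2459245
T(3,1) = 0.2465824 + (0.2465824 − 0.2484277)/3 = 0.2459673
T(3,2) = 0.2459673 + (0.2459673 − 0.2459245)/15 = 0.2459702
(Column j=1 coincides with Simpson's rule on the same nodes.)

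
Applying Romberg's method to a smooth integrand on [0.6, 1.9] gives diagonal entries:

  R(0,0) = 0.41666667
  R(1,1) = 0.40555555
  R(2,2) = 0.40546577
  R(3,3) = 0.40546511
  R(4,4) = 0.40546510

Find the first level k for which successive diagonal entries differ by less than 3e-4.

|R(1,1) − R(0,0)| = 0.01111112 ≥ 3e-4
|R(2,2) − R(1,1)| = 0.00008978 < 3e-4

k = 2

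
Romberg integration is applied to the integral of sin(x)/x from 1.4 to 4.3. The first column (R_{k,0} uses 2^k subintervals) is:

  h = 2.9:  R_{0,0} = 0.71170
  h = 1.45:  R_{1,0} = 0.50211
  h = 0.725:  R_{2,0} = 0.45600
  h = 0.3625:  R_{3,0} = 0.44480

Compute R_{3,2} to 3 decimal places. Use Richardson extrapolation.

0.441

R_{2,1} = (4·0.45600 − 0.50211) / 3 = 0.44063
R_{3,1} = (4·0.44480 − 0.45600) / 3 = 0.44107
R_{3,2} = (16·0.44107 − 0.44063) / 15 = 0.44110
(Column j=1 coincides with Simpson's rule on the same nodes.)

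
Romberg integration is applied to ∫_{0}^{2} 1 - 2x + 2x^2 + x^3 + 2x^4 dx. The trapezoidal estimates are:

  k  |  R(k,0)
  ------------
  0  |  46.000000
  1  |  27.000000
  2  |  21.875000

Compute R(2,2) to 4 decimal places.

20.1333

R(1,1) = 27.000000 + (27.000000 − 46.000000)/3 = 20.666667
R(2,1) = 21.875000 + (21.875000 − 27.000000)/3 = 20.166667
R(2,2) = 20.166667 + (20.166667 − 20.666667)/15 = 20.133334
(Column j=1 coincides with Simpson's rule on the same nodes.)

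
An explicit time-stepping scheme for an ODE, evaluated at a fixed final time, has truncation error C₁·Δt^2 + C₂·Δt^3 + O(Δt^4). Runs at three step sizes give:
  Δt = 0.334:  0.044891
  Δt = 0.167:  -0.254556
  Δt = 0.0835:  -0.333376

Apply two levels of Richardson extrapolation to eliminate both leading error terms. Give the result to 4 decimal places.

First eliminate the Δt^2 term (factor 2^2 = 4):
  B₁ = (4·(-0.254556) − 0.044891)/3 = -0.354372
  B₂ = (4·(-0.333376) − (-0.254556))/3 = -0.359649
Then eliminate the Δt^3 term (factor 2^3 = 8):
  (8·(-0.359649) − (-0.354372))/7 = -0.360403

-0.3604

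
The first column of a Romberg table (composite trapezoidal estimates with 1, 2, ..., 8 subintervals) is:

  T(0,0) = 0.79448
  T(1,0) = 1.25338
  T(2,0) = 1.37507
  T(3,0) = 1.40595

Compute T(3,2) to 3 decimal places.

T(2,1) = (4·1.37507 − 1.25338) / 3 = 1.41563
T(3,1) = (4·1.40595 − 1.37507) / 3 = 1.41624
T(3,2) = 1.41624 + (1.41624 − 1.41563)/15 = 1.41628

1.416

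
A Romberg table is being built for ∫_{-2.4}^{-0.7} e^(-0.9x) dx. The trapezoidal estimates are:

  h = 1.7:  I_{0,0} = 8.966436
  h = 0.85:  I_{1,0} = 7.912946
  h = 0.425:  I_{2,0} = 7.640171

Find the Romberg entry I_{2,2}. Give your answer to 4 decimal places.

7.5484

I_{1,1} = (4·7.912946 − 8.966436) / 3 = 7.561783
I_{2,1} = 7.640171 + (7.640171 − 7.912946)/3 = 7.549246
I_{2,2} = 7.549246 + (7.549246 − 7.561783)/15 = 7.548410
(Column j=1 coincides with Simpson's rule on the same nodes.)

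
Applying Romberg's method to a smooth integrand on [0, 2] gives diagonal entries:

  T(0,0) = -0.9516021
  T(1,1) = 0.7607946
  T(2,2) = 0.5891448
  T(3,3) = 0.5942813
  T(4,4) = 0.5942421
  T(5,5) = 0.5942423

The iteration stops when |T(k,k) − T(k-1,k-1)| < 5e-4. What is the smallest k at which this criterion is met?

k = 4

|T(1,1) − T(0,0)| = 1.7123967 ≥ 5e-4
|T(2,2) − T(1,1)| = 0.1716498 ≥ 5e-4
|T(3,3) − T(2,2)| = 0.0051365 ≥ 5e-4
|T(4,4) − T(3,3)| = 0.0000392 < 5e-4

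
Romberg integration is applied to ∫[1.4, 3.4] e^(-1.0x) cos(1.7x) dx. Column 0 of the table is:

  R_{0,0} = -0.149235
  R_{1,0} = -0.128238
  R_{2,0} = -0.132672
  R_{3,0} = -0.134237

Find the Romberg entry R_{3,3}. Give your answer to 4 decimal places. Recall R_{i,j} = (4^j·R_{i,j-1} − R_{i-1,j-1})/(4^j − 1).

Richardson extrapolation on the trapezoidal column (denominator 4−1=3):
R_{1,1} = (4·(-0.128238) − (-0.149235)) / 3 = -0.121239
R_{2,1} = -0.132672 + (-0.132672 − (-0.128238))/3 = -0.134150
R_{3,1} = (4·(-0.134237) − (-0.132672)) / 3 = -0.134759
R_{2,2} = -0.134150 + (-0.134150 − (-0.121239))/15 = -0.135011
R_{3,2} = (16·(-0.134759) − (-0.134150)) / 15 = -0.134800
R_{3,3} = -0.134800 + (-0.134800 − (-0.135011))/63 = -0.134797

-0.1348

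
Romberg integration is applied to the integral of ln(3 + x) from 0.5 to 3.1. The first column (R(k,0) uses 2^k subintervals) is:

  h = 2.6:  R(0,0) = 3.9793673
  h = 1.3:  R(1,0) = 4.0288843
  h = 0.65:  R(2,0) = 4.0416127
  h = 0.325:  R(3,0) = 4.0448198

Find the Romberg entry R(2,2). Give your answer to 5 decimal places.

R(1,1) = (4·4.0288843 − 3.9793673) / 3 = 4.0453900
R(2,1) = 4.0416127 + (4.0416127 − 4.0288843)/3 = 4.0458555
R(2,2) = 4.0458555 + (4.0458555 − 4.0453900)/15 = 4.0458865

4.04589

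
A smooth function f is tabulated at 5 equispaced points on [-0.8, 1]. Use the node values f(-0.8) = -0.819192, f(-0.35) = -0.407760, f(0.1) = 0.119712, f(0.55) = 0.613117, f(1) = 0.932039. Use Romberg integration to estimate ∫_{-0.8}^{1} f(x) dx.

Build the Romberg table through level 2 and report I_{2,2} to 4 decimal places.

0.1760

I_{0,0} (trapezoid, 1 panel, h=1.8000): 0.101562
I_{1,0} (trapezoid, 2 panels, h=0.9000): 0.158522
I_{2,0} (trapezoid, 4 panels, h=0.4500): 0.171672
I_{1,1} = 0.158522 + (0.158522 − 0.101562)/3 = 0.177509
I_{2,1} = 0.171672 + (0.171672 − 0.158522)/3 = 0.176055
I_{2,2} = 0.176055 + (0.176055 − 0.177509)/15 = 0.175958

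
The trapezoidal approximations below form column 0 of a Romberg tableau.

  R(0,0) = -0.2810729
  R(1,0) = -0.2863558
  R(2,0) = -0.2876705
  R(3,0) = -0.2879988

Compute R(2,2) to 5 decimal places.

Richardson extrapolation on the trapezoidal column (denominator 4−1=3):
R(1,1) = (4·(-0.2863558) − (-0.2810729)) / 3 = -0.2881168
R(2,1) = -0.2876705 + (-0.2876705 − (-0.2863558))/3 = -0.2881087
R(2,2) = (16·(-0.2881087) − (-0.2881168)) / 15 = -0.2881082

-0.28811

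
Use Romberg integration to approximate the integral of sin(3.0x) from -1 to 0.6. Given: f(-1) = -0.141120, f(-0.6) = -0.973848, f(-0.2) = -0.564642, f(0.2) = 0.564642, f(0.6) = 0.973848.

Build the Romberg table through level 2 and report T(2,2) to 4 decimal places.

T(0,0) (trapezoid, 1 panel, h=1.6000): 0.666182
T(1,0) (trapezoid, 2 panels, h=0.8000): -0.118622
T(2,0) (trapezoid, 4 panels, h=0.4000): -0.222994
T(1,1) = -0.118622 + (-0.118622 − 0.666182)/3 = -0.380223
T(2,1) = -0.222994 + (-0.222994 − (-0.118622))/3 = -0.257785
T(2,2) = -0.257785 + (-0.257785 − (-0.380223))/15 = -0.249622

-0.2496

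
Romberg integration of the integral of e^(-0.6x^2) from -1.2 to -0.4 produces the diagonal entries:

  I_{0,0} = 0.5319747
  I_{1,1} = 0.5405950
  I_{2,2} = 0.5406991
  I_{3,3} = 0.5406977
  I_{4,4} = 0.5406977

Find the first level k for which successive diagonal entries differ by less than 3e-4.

k = 2

|I_{1,1} − I_{0,0}| = 0.0086203 ≥ 3e-4
|I_{2,2} − I_{1,1}| = 0.0001041 < 3e-4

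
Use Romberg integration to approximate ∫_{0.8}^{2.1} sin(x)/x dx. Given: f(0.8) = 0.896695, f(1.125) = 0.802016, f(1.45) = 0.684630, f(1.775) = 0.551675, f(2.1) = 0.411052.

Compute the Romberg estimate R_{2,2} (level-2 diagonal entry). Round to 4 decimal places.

R_{0,0} (trapezoid, 1 panel, h=1.3000): 0.850036
R_{1,0} (trapezoid, 2 panels, h=0.6500): 0.870027
R_{2,0} (trapezoid, 4 panels, h=0.3250): 0.874963
R_{1,1} = 0.870027 + (0.870027 − 0.850036)/3 = 0.876691
R_{2,1} = 0.874963 + (0.874963 − 0.870027)/3 = 0.876608
R_{2,2} = 0.876608 + (0.876608 − 0.876691)/15 = 0.876602

0.8766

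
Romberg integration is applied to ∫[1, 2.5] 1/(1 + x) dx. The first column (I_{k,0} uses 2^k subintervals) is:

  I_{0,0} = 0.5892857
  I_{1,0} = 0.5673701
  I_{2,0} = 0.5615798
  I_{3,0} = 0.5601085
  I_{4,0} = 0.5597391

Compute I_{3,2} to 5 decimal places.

I_{2,1} = (4·0.5615798 − 0.5673701) / 3 = 0.5596497
I_{3,1} = (4·0.5601085 − 0.5615798) / 3 = 0.5596181
I_{3,2} = 0.5596181 + (0.5596181 − 0.5596497)/15 = 0.5596160

0.55962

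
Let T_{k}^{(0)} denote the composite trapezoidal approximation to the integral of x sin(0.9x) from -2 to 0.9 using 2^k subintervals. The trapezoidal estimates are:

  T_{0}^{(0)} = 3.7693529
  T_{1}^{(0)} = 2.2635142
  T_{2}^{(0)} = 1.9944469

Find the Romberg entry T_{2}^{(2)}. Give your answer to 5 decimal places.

Richardson extrapolation on the trapezoidal column (denominator 4−1=3):
T_{1}^{(1)} = 2.2635142 + (2.2635142 − 3.7693529)/3 = 1.7615680
T_{2}^{(1)} = (4·1.9944469 − 2.2635142) / 3 = 1.9047578
T_{2}^{(2)} = 1.9047578 + (1.9047578 − 1.7615680)/15 = 1.9143038
(Column j=1 coincides with Simpson's rule on the same nodes.)

1.91430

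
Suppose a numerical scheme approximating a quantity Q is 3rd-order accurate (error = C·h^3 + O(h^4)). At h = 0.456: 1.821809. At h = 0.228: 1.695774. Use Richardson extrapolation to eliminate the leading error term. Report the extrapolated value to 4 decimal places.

1.6778

The leading error scales as h^3; refining by a factor of 2 reduces it by 2^3 = 8.
Extrapolated value = (8·A(h/2) − A(h)) / (8 − 1)
= (8·1.695774 − 1.821809) / 7
= 11.744383 / 7 = 1.677769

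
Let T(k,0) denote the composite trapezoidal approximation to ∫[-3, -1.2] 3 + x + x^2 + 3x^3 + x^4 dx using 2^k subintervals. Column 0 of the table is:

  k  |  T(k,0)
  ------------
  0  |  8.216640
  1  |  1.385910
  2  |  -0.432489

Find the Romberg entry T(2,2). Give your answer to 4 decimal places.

-1.0485

Richardson extrapolation on the trapezoidal column (denominator 4−1=3):
T(1,1) = (4·1.385910 − 8.216640) / 3 = -0.891000
T(2,1) = (4·(-0.432489) − 1.385910) / 3 = -1.038622
T(2,2) = -1.038622 + (-1.038622 − (-0.891000))/15 = -1.048463
(Column j=1 coincides with Simpson's rule on the same nodes.)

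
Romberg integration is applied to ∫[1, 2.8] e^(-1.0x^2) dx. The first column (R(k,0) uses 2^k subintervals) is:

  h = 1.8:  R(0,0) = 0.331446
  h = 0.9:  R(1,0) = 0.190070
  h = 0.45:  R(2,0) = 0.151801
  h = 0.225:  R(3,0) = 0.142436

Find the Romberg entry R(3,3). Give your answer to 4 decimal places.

0.1393

R(1,1) = 0.190070 + (0.190070 − 0.331446)/3 = 0.142945
R(2,1) = (4·0.151801 − 0.190070) / 3 = 0.139045
R(3,1) = 0.142436 + (0.142436 − 0.151801)/3 = 0.139314
R(2,2) = (16·0.139045 − 0.142945) / 15 = 0.138785
R(3,2) = (16·0.139314 − 0.139045) / 15 = 0.139332
R(3,3) = 0.139332 + (0.139332 − 0.138785)/63 = 0.139341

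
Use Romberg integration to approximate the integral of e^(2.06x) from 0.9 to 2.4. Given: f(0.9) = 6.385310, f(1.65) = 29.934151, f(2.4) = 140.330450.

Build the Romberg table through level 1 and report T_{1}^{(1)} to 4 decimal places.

66.6131

T_{0}^{(0)} (trapezoid, 1 panel, h=1.5000): 110.036820
T_{1}^{(0)} (trapezoid, 2 panels, h=0.7500): 77.469023
T_{1}^{(1)} = 77.469023 + (77.469023 − 110.036820)/3 = 66.613091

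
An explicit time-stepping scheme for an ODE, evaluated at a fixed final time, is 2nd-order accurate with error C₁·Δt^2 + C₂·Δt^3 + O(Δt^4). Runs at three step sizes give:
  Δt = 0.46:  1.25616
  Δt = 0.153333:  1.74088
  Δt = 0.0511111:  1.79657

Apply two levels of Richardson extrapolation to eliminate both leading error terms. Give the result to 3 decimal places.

1.804

First eliminate the Δt^2 term (factor 3^2 = 9):
  B₁ = (9·1.74088 − 1.25616)/8 = 1.80147
  B₂ = (9·1.79657 − 1.74088)/8 = 1.80353
Then eliminate the Δt^3 term (factor 3^3 = 27):
  (27·1.80353 − 1.80147)/26 = 1.80361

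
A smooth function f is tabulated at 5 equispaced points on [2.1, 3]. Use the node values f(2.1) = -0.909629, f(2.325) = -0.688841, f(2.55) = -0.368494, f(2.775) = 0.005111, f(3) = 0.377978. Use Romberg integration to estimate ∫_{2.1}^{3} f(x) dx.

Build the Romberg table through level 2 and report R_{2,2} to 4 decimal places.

R_{0,0} (trapezoid, 1 panel, h=0.9000): -0.239243
R_{1,0} (trapezoid, 2 panels, h=0.4500): -0.285444
R_{2,0} (trapezoid, 4 panels, h=0.2250): -0.296561
R_{1,1} = -0.285444 + (-0.285444 − (-0.239243))/3 = -0.300844
R_{2,1} = -0.296561 + (-0.296561 − (-0.285444))/3 = -0.300267
R_{2,2} = -0.300267 + (-0.300267 − (-0.300844))/15 = -0.300229

-0.3002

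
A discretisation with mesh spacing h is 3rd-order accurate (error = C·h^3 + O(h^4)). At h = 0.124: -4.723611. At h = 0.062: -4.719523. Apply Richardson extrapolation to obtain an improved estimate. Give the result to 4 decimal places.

The leading error scales as h^3; refining by a factor of 2 reduces it by 2^3 = 8.
Extrapolated value = (8·A(h/2) − A(h)) / (8 − 1)
= (8·(-4.719523) − (-4.723611)) / 7
= -33.032573 / 7 = -4.718939

-4.7189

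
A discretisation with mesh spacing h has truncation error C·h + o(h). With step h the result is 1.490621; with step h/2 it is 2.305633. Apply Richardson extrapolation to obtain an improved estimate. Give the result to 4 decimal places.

3.1206

The leading error scales as h; refining by a factor of 2 reduces it by 2^1 = 2.
Extrapolated value = (2·A(h/2) − A(h)) / (2 − 1)
= (2·2.305633 − 1.490621) / 1
= 3.120645 / 1 = 3.120645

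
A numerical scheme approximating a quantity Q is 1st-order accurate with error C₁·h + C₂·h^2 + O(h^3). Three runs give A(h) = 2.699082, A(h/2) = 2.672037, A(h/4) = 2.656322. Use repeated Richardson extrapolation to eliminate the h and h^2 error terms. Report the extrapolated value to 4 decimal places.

First eliminate the h term (factor 2^1 = 2):
  B₁ = (2·2.672037 − 2.699082)/1 = 2.644992
  B₂ = (2·2.656322 − 2.672037)/1 = 2.640607
Then eliminate the h^2 term (factor 2^2 = 4):
  (4·2.640607 − 2.644992)/3 = 2.639145

2.6391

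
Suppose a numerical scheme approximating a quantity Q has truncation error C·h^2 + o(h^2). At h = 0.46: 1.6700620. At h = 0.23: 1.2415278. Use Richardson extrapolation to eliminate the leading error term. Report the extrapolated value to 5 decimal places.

1.09868

Extrapolated value = (4·A(h/2) − A(h)) / (4 − 1)
= (4·1.2415278 − 1.6700620) / 3
= 3.2960492 / 3 = 1.0986831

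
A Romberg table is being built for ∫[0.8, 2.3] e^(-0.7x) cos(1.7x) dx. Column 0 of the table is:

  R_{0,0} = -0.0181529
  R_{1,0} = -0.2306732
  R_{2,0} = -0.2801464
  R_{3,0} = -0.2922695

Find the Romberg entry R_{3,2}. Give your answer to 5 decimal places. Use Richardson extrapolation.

-0.29629

Richardson extrapolation on the trapezoidal column (denominator 4−1=3):
R_{2,1} = -0.2801464 + (-0.2801464 − (-0.2306732))/3 = -0.2966375
R_{3,1} = (4·(-0.2922695) − (-0.2801464)) / 3 = -0.2963105
R_{3,2} = -0.2963105 + (-0.2963105 − (-0.2966375))/15 = -0.2962887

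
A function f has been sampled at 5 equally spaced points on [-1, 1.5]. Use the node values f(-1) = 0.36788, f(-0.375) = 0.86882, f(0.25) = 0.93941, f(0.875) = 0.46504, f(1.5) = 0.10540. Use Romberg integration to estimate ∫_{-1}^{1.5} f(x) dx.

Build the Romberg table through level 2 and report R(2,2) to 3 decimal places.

1.591

R(0,0) (trapezoid, 1 panel, h=2.5000): 0.59160
R(1,0) (trapezoid, 2 panels, h=1.2500): 1.47006
R(2,0) (trapezoid, 4 panels, h=0.6250): 1.56869
R(1,1) = 1.47006 + (1.47006 − 0.59160)/3 = 1.76288
R(2,1) = 1.56869 + (1.56869 − 1.47006)/3 = 1.60157
R(2,2) = 1.60157 + (1.60157 − 1.76288)/15 = 1.59082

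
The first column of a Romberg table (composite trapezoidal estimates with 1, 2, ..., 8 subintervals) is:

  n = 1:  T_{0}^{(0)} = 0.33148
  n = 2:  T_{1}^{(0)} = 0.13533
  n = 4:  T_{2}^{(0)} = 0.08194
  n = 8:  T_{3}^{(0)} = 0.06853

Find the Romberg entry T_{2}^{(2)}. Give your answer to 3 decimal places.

0.064

Richardson extrapolation on the trapezoidal column (denominator 4−1=3):
T_{1}^{(1)} = 0.13533 + (0.13533 − 0.33148)/3 = 0.06995
T_{2}^{(1)} = (4·0.08194 − 0.13533) / 3 = 0.06414
T_{2}^{(2)} = (16·0.06414 − 0.06995) / 15 = 0.06375
(Column j=1 coincides with Simpson's rule on the same nodes.)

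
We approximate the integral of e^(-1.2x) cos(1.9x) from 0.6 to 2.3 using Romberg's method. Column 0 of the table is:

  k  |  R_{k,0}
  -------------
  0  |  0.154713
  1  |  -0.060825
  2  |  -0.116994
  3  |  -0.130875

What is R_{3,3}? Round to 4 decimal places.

-0.1355

R_{1,1} = -0.060825 + (-0.060825 − 0.154713)/3 = -0.132671
R_{2,1} = -0.116994 + (-0.116994 − (-0.060825))/3 = -0.135717
R_{3,1} = -0.130875 + (-0.130875 − (-0.116994))/3 = -0.135502
R_{2,2} = (16·(-0.135717) − (-0.132671)) / 15 = -0.135920
R_{3,2} = (16·(-0.135502) − (-0.135717)) / 15 = -0.135488
R_{3,3} = (64·(-0.135488) − (-0.135920)) / 63 = -0.135481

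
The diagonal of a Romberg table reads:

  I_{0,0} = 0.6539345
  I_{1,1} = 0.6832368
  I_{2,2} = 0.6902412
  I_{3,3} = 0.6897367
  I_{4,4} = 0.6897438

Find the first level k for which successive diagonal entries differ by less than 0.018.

k = 2

|I_{1,1} − I_{0,0}| = 0.0293023 ≥ 0.018
|I_{2,2} − I_{1,1}| = 0.0070044 < 0.018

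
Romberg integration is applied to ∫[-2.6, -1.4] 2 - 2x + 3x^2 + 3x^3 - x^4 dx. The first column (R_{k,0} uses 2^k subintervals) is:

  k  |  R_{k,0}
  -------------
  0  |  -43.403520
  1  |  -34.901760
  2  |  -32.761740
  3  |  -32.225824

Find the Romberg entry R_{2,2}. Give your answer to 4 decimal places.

-32.0471

Richardson extrapolation on the trapezoidal column (denominator 4−1=3):
R_{1,1} = (4·(-34.901760) − (-43.403520)) / 3 = -32.067840
R_{2,1} = -32.761740 + (-32.761740 − (-34.901760))/3 = -32.048400
R_{2,2} = (16·(-32.048400) − (-32.067840)) / 15 = -32.047104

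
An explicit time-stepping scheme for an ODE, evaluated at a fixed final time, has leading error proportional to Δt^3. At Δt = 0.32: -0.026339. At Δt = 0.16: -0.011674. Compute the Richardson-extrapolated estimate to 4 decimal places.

The leading error scales as Δt^3; refining by a factor of 2 reduces it by 2^3 = 8.
Extrapolated value = (8·A(Δt/2) − A(Δt)) / (8 − 1)
= (8·(-0.011674) − (-0.026339)) / 7
= -0.067053 / 7 = -0.009579

-0.0096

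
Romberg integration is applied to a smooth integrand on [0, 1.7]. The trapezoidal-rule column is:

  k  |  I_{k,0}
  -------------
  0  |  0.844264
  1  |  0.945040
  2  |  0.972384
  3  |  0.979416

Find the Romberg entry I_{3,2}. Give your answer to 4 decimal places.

I_{2,1} = (4·0.972384 − 0.945040) / 3 = 0.981499
I_{3,1} = (4·0.979416 − 0.972384) / 3 = 0.981760
I_{3,2} = 0.981760 + (0.981760 − 0.981499)/15 = 0.981777
(Column j=1 coincides with Simpson's rule on the same nodes.)

0.9818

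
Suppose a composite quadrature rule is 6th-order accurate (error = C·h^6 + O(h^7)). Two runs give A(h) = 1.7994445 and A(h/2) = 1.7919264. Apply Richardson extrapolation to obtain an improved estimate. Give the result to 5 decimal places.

1.79181

The leading error scales as h^6; refining by a factor of 2 reduces it by 2^6 = 64.
Extrapolated value = (64·A(h/2) − A(h)) / (64 − 1)
= (64·1.7919264 − 1.7994445) / 63
= 112.8838451 / 63 = 1.7918071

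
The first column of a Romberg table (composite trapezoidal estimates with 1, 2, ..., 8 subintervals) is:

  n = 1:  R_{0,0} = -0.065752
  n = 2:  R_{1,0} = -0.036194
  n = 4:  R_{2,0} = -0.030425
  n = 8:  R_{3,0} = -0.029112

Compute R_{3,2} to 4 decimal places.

-0.0287

R_{2,1} = (4·(-0.030425) − (-0.036194)) / 3 = -0.028502
R_{3,1} = (4·(-0.029112) − (-0.030425)) / 3 = -0.028674
R_{3,2} = -0.028674 + (-0.028674 − (-0.028502))/15 = -0.028685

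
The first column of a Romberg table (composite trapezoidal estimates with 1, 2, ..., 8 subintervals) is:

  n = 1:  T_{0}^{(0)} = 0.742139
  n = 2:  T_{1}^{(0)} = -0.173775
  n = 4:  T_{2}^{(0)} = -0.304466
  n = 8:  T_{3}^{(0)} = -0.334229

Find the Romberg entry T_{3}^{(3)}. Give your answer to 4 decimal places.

Richardson extrapolation on the trapezoidal column (denominator 4−1=3):
T_{1}^{(1)} = -0.173775 + (-0.173775 − 0.742139)/3 = -0.479080
T_{2}^{(1)} = -0.304466 + (-0.304466 − (-0.173775))/3 = -0.348030
T_{3}^{(1)} = -0.334229 + (-0.334229 − (-0.304466))/3 = -0.344150
T_{2}^{(2)} = (16·(-0.348030) − (-0.479080)) / 15 = -0.339293
T_{3}^{(2)} = -0.344150 + (-0.344150 − (-0.348030))/15 = -0.343891
T_{3}^{(3)} = -0.343891 + (-0.343891 − (-0.339293))/63 = -0.343964

-0.3440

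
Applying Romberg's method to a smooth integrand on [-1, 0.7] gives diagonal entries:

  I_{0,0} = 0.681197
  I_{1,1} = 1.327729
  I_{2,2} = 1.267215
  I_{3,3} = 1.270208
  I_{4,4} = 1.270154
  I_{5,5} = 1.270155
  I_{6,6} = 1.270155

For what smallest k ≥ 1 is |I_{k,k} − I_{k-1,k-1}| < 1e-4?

|I_{1,1} − I_{0,0}| = 0.646532 ≥ 1e-4
|I_{2,2} − I_{1,1}| = 0.060514 ≥ 1e-4
|I_{3,3} − I_{2,2}| = 0.002993 ≥ 1e-4
|I_{4,4} − I_{3,3}| = 0.000054 < 1e-4

k = 4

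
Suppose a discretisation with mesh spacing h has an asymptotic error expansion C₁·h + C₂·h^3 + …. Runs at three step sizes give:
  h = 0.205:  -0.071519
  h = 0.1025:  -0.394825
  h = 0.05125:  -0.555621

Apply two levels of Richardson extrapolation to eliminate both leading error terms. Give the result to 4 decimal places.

First eliminate the h term (factor 2^1 = 2):
  B₁ = (2·(-0.394825) − (-0.071519))/1 = -0.718131
  B₂ = (2·(-0.555621) − (-0.394825))/1 = -0.716417
Then eliminate the h^3 term (factor 2^3 = 8):
  (8·(-0.716417) − (-0.718131))/7 = -0.716172

-0.7162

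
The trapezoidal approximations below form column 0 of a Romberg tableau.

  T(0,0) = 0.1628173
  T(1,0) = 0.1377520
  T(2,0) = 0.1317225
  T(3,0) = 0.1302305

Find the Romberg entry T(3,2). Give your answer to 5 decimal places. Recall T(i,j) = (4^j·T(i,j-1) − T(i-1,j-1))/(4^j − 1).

0.12973

T(2,1) = 0.1317225 + (0.1317225 − 0.1377520)/3 = 0.1297127
T(3,1) = 0.1302305 + (0.1302305 − 0.1317225)/3 = 0.1297332
T(3,2) = (16·0.1297332 − 0.1297127) / 15 = 0.1297346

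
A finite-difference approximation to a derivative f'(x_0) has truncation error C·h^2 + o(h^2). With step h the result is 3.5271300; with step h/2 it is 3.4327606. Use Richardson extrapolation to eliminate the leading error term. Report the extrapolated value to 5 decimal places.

3.40130

The leading error scales as h^2; refining by a factor of 2 reduces it by 2^2 = 4.
Extrapolated value = (4·A(h/2) − A(h)) / (4 − 1)
= (4·3.4327606 − 3.5271300) / 3
= 10.2039124 / 3 = 3.4013041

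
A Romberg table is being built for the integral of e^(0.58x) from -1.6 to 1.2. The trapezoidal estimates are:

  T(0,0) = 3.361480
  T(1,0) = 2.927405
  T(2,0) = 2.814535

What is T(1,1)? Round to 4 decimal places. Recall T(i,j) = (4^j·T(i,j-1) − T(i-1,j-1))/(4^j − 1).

T(1,1) = (4·2.927405 − 3.361480) / 3 = 2.782713
(Column j=1 coincides with Simpson's rule on the same nodes.)

2.7827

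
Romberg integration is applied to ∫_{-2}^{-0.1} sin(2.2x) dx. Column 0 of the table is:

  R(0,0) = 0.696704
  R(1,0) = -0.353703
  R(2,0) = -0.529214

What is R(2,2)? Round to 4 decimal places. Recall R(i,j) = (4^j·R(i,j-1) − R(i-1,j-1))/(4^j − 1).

-0.5800

Richardson extrapolation on the trapezoidal column (denominator 4−1=3):
R(1,1) = (4·(-0.353703) − 0.696704) / 3 = -0.703839
R(2,1) = (4·(-0.529214) − (-0.353703)) / 3 = -0.587718
R(2,2) = -0.587718 + (-0.587718 − (-0.703839))/15 = -0.579977
(Column j=1 coincides with Simpson's rule on the same nodes.)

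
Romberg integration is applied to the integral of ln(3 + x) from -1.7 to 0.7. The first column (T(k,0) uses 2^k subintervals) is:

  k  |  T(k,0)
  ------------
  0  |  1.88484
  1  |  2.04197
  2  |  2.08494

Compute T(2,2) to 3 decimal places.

T(1,1) = (4·2.04197 − 1.88484) / 3 = 2.09435
T(2,1) = (4·2.08494 − 2.04197) / 3 = 2.09926
T(2,2) = 2.09926 + (2.09926 − 2.09435)/15 = 2.09959

2.100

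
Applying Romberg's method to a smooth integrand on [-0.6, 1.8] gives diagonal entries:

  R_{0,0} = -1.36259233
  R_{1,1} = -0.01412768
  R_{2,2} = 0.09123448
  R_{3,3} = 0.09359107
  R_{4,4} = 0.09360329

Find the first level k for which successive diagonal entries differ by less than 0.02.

k = 3

|R_{1,1} − R_{0,0}| = 1.34846465 ≥ 0.02
|R_{2,2} − R_{1,1}| = 0.10536216 ≥ 0.02
|R_{3,3} − R_{2,2}| = 0.00235659 < 0.02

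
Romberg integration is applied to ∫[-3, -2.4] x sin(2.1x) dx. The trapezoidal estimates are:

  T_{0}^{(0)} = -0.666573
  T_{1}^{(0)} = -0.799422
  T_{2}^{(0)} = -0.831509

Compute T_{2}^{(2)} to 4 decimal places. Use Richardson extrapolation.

Richardson extrapolation on the trapezoidal column (denominator 4−1=3):
T_{1}^{(1)} = -0.799422 + (-0.799422 − (-0.666573))/3 = -0.843705
T_{2}^{(1)} = (4·(-0.831509) − (-0.799422)) / 3 = -0.842205
T_{2}^{(2)} = -0.842205 + (-0.842205 − (-0.843705))/15 = -0.842105

-0.8421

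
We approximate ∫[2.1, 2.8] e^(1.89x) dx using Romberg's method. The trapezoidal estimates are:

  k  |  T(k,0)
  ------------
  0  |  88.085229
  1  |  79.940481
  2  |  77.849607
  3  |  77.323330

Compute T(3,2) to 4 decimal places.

77.1476

Richardson extrapolation on the trapezoidal column (denominator 4−1=3):
T(2,1) = 77.849607 + (77.849607 − 79.940481)/3 = 77.152649
T(3,1) = (4·77.323330 − 77.849607) / 3 = 77.147904
T(3,2) = 77.147904 + (77.147904 − 77.152649)/15 = 77.147588
(Column j=1 coincides with Simpson's rule on the same nodes.)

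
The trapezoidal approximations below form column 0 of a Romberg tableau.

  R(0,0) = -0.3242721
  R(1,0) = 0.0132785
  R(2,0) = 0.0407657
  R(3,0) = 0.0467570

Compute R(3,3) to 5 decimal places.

Richardson extrapolation on the trapezoidal column (denominator 4−1=3):
R(1,1) = 0.0132785 + (0.0132785 − (-0.3242721))/3 = 0.1257954
R(2,1) = 0.0407657 + (0.0407657 − 0.0132785)/3 = 0.0499281
R(3,1) = 0.0467570 + (0.0467570 − 0.0407657)/3 = 0.0487541
R(2,2) = (16·0.0499281 − 0.1257954) / 15 = 0.0448703
R(3,2) = 0.0487541 + (0.0487541 − 0.0499281)/15 = 0.0486758
R(3,3) = (64·0.0486758 − 0.0448703) / 63 = 0.0487362

0.04874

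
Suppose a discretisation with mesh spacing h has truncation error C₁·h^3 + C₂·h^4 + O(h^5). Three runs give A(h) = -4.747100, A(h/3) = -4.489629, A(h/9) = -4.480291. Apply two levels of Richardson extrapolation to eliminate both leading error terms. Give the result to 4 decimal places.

-4.4799

First eliminate the h^3 term (factor 3^3 = 27):
  B₁ = (27·(-4.489629) − (-4.747100))/26 = -4.479726
  B₂ = (27·(-4.480291) − (-4.489629))/26 = -4.479932
Then eliminate the h^4 term (factor 3^4 = 81):
  (81·(-4.479932) − (-4.479726))/80 = -4.479935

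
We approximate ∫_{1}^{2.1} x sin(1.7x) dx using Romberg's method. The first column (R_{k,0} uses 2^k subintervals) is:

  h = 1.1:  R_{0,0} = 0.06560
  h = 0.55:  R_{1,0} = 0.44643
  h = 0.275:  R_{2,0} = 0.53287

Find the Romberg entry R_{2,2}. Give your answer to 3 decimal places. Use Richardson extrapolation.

0.561

Richardson extrapolation on the trapezoidal column (denominator 4−1=3):
R_{1,1} = 0.44643 + (0.44643 − 0.06560)/3 = 0.57337
R_{2,1} = 0.53287 + (0.53287 − 0.44643)/3 = 0.56168
R_{2,2} = 0.56168 + (0.56168 − 0.57337)/15 = 0.56090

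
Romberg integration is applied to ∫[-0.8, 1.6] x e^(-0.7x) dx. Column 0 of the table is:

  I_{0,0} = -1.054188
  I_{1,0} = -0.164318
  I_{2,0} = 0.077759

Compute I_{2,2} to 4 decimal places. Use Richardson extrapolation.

I_{1,1} = (4·(-0.164318) − (-1.054188)) / 3 = 0.132305
I_{2,1} = (4·0.077759 − (-0.164318)) / 3 = 0.158451
I_{2,2} = 0.158451 + (0.158451 − 0.132305)/15 = 0.160194

0.1602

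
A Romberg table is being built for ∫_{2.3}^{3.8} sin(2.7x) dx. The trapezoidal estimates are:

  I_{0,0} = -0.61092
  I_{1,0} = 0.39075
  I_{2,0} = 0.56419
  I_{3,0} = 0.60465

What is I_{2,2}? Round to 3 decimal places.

I_{1,1} = 0.39075 + (0.39075 − (-0.61092))/3 = 0.72464
I_{2,1} = (4·0.56419 − 0.39075) / 3 = 0.62200
I_{2,2} = 0.62200 + (0.62200 − 0.72464)/15 = 0.61516

0.615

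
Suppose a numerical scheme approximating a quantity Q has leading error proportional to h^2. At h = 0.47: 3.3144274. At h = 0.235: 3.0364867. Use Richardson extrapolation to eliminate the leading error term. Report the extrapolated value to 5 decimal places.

2.94384

Extrapolated value = (4·A(h/2) − A(h)) / (4 − 1)
= (4·3.0364867 − 3.3144274) / 3
= 8.8315194 / 3 = 2.9438398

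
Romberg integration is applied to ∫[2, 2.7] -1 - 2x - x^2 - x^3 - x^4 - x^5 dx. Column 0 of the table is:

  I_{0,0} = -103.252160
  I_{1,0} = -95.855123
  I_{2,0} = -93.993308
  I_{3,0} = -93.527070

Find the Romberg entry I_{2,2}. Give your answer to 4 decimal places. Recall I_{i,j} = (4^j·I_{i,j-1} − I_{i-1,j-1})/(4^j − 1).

-93.3716

Richardson extrapolation on the trapezoidal column (denominator 4−1=3):
I_{1,1} = (4·(-95.855123) − (-103.252160)) / 3 = -93.389444
I_{2,1} = (4·(-93.993308) − (-95.855123)) / 3 = -93.372703
I_{2,2} = -93.372703 + (-93.372703 − (-93.389444))/15 = -93.371587
(Column j=1 coincides with Simpson's rule on the same nodes.)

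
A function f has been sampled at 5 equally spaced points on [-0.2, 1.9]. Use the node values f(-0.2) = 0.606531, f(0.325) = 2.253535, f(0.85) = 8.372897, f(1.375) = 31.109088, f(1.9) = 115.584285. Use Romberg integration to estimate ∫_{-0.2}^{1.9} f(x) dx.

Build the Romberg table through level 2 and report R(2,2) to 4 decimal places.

46.2330

R(0,0) (trapezoid, 1 panel, h=2.1000): 122.000357
R(1,0) (trapezoid, 2 panels, h=1.0500): 69.791720
R(2,0) (trapezoid, 4 panels, h=0.5250): 52.411237
R(1,1) = 69.791720 + (69.791720 − 122.000357)/3 = 52.388841
R(2,1) = 52.411237 + (52.411237 − 69.791720)/3 = 46.617743
R(2,2) = 46.617743 + (46.617743 − 52.388841)/15 = 46.233003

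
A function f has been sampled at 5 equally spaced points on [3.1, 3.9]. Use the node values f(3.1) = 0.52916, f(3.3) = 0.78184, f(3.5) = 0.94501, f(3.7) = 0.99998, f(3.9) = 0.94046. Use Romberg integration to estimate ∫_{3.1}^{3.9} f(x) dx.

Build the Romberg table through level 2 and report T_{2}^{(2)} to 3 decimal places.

T_{0}^{(0)} (trapezoid, 1 panel, h=0.8000): 0.58785
T_{1}^{(0)} (trapezoid, 2 panels, h=0.4000): 0.67193
T_{2}^{(0)} (trapezoid, 4 panels, h=0.2000): 0.69233
T_{1}^{(1)} = 0.67193 + (0.67193 − 0.58785)/3 = 0.69996
T_{2}^{(1)} = 0.69233 + (0.69233 − 0.67193)/3 = 0.69913
T_{2}^{(2)} = 0.69913 + (0.69913 − 0.69996)/15 = 0.69907

0.699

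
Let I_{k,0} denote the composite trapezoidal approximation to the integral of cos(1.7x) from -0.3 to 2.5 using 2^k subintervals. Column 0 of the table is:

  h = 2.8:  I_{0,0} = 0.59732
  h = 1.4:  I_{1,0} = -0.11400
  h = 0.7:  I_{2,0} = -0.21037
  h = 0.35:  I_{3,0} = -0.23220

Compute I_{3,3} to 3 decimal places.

-0.239

I_{1,1} = -0.11400 + (-0.11400 − 0.59732)/3 = -0.35111
I_{2,1} = (4·(-0.21037) − (-0.11400)) / 3 = -0.24249
I_{3,1} = -0.23220 + (-0.23220 − (-0.21037))/3 = -0.23948
I_{2,2} = (16·(-0.24249) − (-0.35111)) / 15 = -0.23525
I_{3,2} = (16·(-0.23948) − (-0.24249)) / 15 = -0.23928
I_{3,3} = -0.23928 + (-0.23928 − (-0.23525))/63 = -0.23934
(Column j=1 coincides with Simpson's rule on the same nodes.)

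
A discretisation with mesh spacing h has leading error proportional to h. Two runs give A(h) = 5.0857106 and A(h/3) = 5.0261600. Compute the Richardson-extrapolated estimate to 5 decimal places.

4.99638

The leading error scales as h; refining by a factor of 3 reduces it by 3^1 = 3.
Extrapolated value = (3·A(h/3) − A(h)) / (3 − 1)
= (3·5.0261600 − 5.0857106) / 2
= 9.9927694 / 2 = 4.9963847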